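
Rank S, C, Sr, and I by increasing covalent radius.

C, S, I, Sr

C is in period 2, group 14; S is in period 3, group 16; Sr is in period 5, group 2; I is in period 5, group 17.
Moving right in a period, electrons are added to the same shell under a stronger nuclear pull, so atoms get smaller; moving down, a new shell is opened and atoms get larger.
Neither a single period nor a single group — weigh both effects.
S > C: the two effects oppose for this pair; the down-group effect wins (103 vs 75 pm).
I > S: the two effects oppose for this pair; the down-group effect wins (133 vs 103 pm).
Sr > I: both are in period 5; the period trend gives Sr the larger value.
For reference (pm): C 75, S 103, Sr 185, I 133.
So from smallest to largest: C < S < I < Sr.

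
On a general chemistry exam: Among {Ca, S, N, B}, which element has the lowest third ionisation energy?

S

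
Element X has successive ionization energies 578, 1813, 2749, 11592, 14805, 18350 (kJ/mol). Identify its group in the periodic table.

Group 13

Look for the largest jump between consecutive ionization energies: IE4/IE3 ≈ 4.2, far larger than any earlier ratio.
That jump marks the point where a core electron is being removed. So the atom has 3 valence electrons.
A main-group element with 3 valence electrons is in group 13.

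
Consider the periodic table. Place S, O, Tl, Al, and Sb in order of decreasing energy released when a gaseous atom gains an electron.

O is in period 2, group 16; Al is in period 3, group 13; S is in period 3, group 16; Sb is in period 5, group 15; Tl is in period 6, group 13.
Electron affinity generally becomes more exothermic across a period toward the halogens and less exothermic down a group.
Here both period and group differ, so the two effects have to be weighed against each other.
Al > Tl: Al sits above Tl in group 13, so the down-group effect alone puts Al higher.
Sb > Al: the two effects oppose for this pair; the across-period effect wins (103 vs 42 kJ/mol).
O > Sb: both effects reinforce here, so O is clearly the higher of the two.
S > O: this pair runs against the simple trend — see the exception note.
Note the exception: S has a higher electron affinity than O, contrary to the simple trend — the compact 2p subshell of O repels the added electron more than S's larger 3p does.
For reference (kJ/mol): O 141, Al 42, S 200, Sb 103, Tl 19.
So from highest to lowest: S > O > Sb > Al > Tl.

S, O, Sb, Al, Tl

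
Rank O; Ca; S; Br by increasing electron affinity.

Ca < O < S < Br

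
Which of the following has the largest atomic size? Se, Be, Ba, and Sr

Be is in period 2, group 2; Se is in period 4, group 16; Sr is in period 5, group 2; Ba is in period 6, group 2.
Atomic radius shrinks across a period as nuclear charge pulls the same shell inward, and grows down a group as new shells are added.
Neither a single period nor a single group — weigh both effects.
Se > Be: the two effects oppose for this pair; the down-group effect wins (116 vs 102 pm).
Sr > Se: both effects reinforce here, so Sr is clearly the larger of the two.
Ba > Sr: Ba sits below Sr in group 2, so the down-group effect alone puts Ba larger.
Tabulated atomic radius (pm): Be 102, Se 116, Sr 185, Ba 196.
The largest atomic size among these belongs to Ba.

Ba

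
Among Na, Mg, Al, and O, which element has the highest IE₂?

Na

The second ionization energy removes an electron from the +1 ion. For each element: Na⁺ is the bare [Ne] core; Mg⁺ still has 1 valence electron; Al⁺ still has 2 valence electrons; O⁺ still has 5 valence electrons.
Core electrons are held far more tightly than valence electrons, so Na tops the IE_2 order.
Valence configurations: Mg⁺ [Ne]3s¹, Al⁺ [Ne]3s², O⁺ [He]2s²2p³.
The numbers (kJ/mol): Na 4562, Mg 1451, Al 1817, O 3388.
Hence IE_2: Mg < Al < O < Na.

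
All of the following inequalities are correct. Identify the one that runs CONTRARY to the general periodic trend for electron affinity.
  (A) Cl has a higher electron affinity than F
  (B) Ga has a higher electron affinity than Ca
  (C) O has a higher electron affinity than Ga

The general trend: electron affinity increases across a period and decreases down a group.
(A) Cl (period 3, group 17) vs F (period 2, group 17): the stated order contradicts the simple trend.
(B) Ga (period 4, group 13) vs Ca (period 4, group 2): the stated order agrees with the simple trend.
(C) O (period 2, group 16) vs Ga (period 4, group 13): the stated order agrees with the simple trend.
The exception is (A): F's small 2p subshell makes the incoming electron feel strong e⁻–e⁻ repulsion, so Cl actually releases more energy on gaining an electron.

(A)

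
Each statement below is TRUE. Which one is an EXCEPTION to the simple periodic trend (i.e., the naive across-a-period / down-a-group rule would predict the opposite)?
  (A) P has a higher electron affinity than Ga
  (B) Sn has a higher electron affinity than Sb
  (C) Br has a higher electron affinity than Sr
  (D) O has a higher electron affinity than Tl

The general trend: electron affinity increases across a period and decreases down a group.
(A) P (period 3, group 15) vs Ga (period 4, group 13): the stated order agrees with the simple trend.
(B) Sn (period 5, group 14) vs Sb (period 5, group 15): the stated order contradicts the simple trend.
(C) Br (period 4, group 17) vs Sr (period 5, group 2): the stated order agrees with the simple trend.
(D) O (period 2, group 16) vs Tl (period 6, group 13): the stated order agrees with the simple trend.
The exception is (B): adding an electron to Sb's half-filled 5p³ is unfavourable, so Sn has the more exothermic EA.

(B)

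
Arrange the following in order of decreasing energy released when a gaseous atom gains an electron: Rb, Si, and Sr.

Si > Rb > Sr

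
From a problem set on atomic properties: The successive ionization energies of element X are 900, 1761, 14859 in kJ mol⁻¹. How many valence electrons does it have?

Look for the largest jump between consecutive ionization energies: IE3/IE2 ≈ 8.4, far larger than any earlier ratio.
That jump marks the point where a core electron is being removed. So the atom has 2 valence electrons.

2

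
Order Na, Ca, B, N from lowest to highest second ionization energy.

Ca, B, N, Na

Consider each +1 ion: Na⁺ is the bare [Ne] core; Ca⁺ still has 1 valence electron; B⁺ still has 2 valence electrons; N⁺ still has 4 valence electrons.
Core electrons are held far more tightly than valence electrons, so Na tops the IE_2 order.
Valence configurations: Ca⁺ [Ar]4s¹, B⁺ [He]2s², N⁺ [He]2s²2p².
Approximate IE_2 values (kJ/mol): Na 4562, Ca 1145, B 2427, N 2856.
So the second ionization energies run Ca < B < N < Na.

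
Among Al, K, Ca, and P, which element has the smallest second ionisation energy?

Ca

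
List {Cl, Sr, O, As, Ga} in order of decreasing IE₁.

O, Cl, As, Ga, Sr

First ionization energy rises across a period (greater Z_eff holds electrons more tightly) and falls down a group (valence electrons are farther from the nucleus).
Neither a single period nor a single group — weigh both effects.
Ga > Sr: both effects reinforce here, so Ga is clearly the higher of the two.
As > Ga: both are in period 4; the period trend gives As the larger value.
Cl > As: relative to As, both the across-period and down-group shifts push Cl's first ionization energy up.
O > Cl: period and group pull opposite ways; the down-group shift dominates (1314 vs 1251 kJ/mol).
Tabulated first ionization energy (kJ/mol): O 1314, Cl 1251, Ga 579, As 947, Sr 550.
So from highest to lowest: O > Cl > As > Ga > Sr.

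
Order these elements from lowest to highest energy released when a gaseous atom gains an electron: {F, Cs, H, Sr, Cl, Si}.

H is in period 1, group 1; F is in period 2, group 17; Si is in period 3, group 14; Cl is in period 3, group 17; Sr is in period 5, group 2; Cs is in period 6, group 1.
EA tends to increase across a period and decrease down a group, though the pattern is less regular than for IE or radius.
Neither a single period nor a single group — weigh both effects.
Cs > Sr: this pair runs against the simple trend — see the exception note.
H > Cs: H sits above Cs in group 1, so the down-group effect alone puts H higher.
Si > H: period and group pull opposite ways; the across-period shift dominates (134 vs 73 kJ/mol).
F > Si: relative to Si, both the across-period and down-group shifts push F's electron affinity up.
Cl > F: this pair runs against the simple trend — see the exception note.
Note the exception: Cs has a higher electron affinity than Sr, contrary to the simple trend — adding an electron to Sr (ns²) has to open a new, higher-energy np subshell, which is unfavourable.
Note the exception: Cl has a higher electron affinity than F, contrary to the simple trend — F's small 2p subshell makes the incoming electron feel strong e⁻–e⁻ repulsion, so Cl actually releases more energy on gaining an electron.
Approximate values (kJ/mol): H 73, F 328, Si 134, Cl 349, Sr 5, Cs 46.
So from lowest to highest: Sr < Cs < H < Si < F < Cl.

Sr < Cs < H < Si < F < Cl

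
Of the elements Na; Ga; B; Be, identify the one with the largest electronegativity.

B

Be is in period 2, group 2; B is in period 2, group 13; Na is in period 3, group 1; Ga is in period 4, group 13.
EN rises left→right (higher Z_eff, smaller atoms) and falls top→bottom (larger, more shielded atoms).
These span different periods and groups, so the two trends combine.
Be > Na: relative to Na, both the across-period and down-group shifts push Be's electronegativity up.
Ga > Be: period and group pull opposite ways; the across-period shift dominates (1.81 vs 1.57).
B > Ga: they share group 13; the group trend gives B the larger value.
Tabulated electronegativity (Pauling): Be 1.57, B 2.04, Na 0.93, Ga 1.81.
The largest electronegativity among these belongs to B.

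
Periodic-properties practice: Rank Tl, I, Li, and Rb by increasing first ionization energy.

Rb < Li < Tl < I

Li is in period 2, group 1; Rb is in period 5, group 1; I is in period 5, group 17; Tl is in period 6, group 13.
First ionization energy rises across a period (greater Z_eff holds electrons more tightly) and falls down a group (valence electrons are farther from the nucleus).
Neither a single period nor a single group — weigh both effects.
Li > Rb: they share group 1; the group trend gives Li the larger value.
Tl > Li: the two effects oppose for this pair; the across-period effect wins (589 vs 520 kJ/mol).
I > Tl: relative to Tl, both the across-period and down-group shifts push I's first ionization energy up.
Approximate values (kJ/mol): Li 520, Rb 403, I 1008, Tl 589.
So from lowest to highest: Rb < Li < Tl < I.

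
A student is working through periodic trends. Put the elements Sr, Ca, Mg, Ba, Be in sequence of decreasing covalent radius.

Be is in period 2, group 2; Mg is in period 3, group 2; Ca is in period 4, group 2; Sr is in period 5, group 2; Ba is in period 6, group 2.
Atomic radius shrinks across a period as nuclear charge pulls the same shell inward, and grows down a group as new shells are added.
All are in group 2, so atomic radius increases down the group.
So from largest to smallest: Ba > Sr > Ca > Mg > Be.

Ba > Sr > Ca > Mg > Be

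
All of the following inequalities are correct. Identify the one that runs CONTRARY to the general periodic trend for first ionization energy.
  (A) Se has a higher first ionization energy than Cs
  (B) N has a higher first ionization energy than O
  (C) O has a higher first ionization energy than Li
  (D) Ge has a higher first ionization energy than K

The general trend: first ionization energy increases across a period and decreases down a group.
(A) Se (period 4, group 16) vs Cs (period 6, group 1): the stated order agrees with the simple trend.
(B) N (period 2, group 15) vs O (period 2, group 16): the stated order contradicts the simple trend.
(C) O (period 2, group 16) vs Li (period 2, group 1): the stated order agrees with the simple trend.
(D) Ge (period 4, group 14) vs K (period 4, group 1): the stated order agrees with the simple trend.
The exception is (B): pairing an electron in O's 2p⁴ costs repulsion energy, so O ionizes more easily than half-filled N (2p³).

(B)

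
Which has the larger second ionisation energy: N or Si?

N

IE_2 is the cost of taking one more electron from the +1 cation: N⁺ still has 4 valence electrons; Si⁺ still has 3 valence electrons.
All are still removing valence electrons, so compare the +1 ions as you would atoms: IE_2 generally rises across a period (higher Z_eff) and falls down a group (larger shell), subject to the usual subshell exceptions.
Valence configurations: N⁺ [He]2s²2p², Si⁺ [Ne]3s²3p¹.
Tabulated IE_2 (kJ/mol): N 2856, Si 1577.
Hence IE_2: Si < N.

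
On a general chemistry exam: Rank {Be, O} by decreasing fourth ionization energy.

Be, O

After 3 electrons have been removed, what remains? Be³⁺ is already 1 electron into the core; O³⁺ still has 3 valence electrons.
Pulling an electron out of a noble-gas core costs far more than removing a remaining valence electron, so Be sits at the high end of IE_4.
The numbers (kJ/mol): Be 21007, O 7469.
Hence IE_4: O < Be.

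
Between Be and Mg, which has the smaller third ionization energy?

Consider each +2 ion: Be²⁺ is the bare [He] core; Mg²⁺ is the bare [Ne] core.
All of these are removing an electron from a noble-gas core or deeper; the smaller core (lower principal quantum number) is held far more tightly, and within a period the higher nuclear charge binds the same core more tightly.
Tabulated IE_3 (kJ/mol): Be 14849, Mg 7733.
So the third ionization energies run Mg < Be.

Mg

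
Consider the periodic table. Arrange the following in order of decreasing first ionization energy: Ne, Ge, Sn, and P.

Ne, P, Ge, Sn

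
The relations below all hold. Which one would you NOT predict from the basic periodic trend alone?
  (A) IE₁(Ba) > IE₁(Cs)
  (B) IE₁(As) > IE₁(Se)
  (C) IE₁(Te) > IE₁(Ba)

(B)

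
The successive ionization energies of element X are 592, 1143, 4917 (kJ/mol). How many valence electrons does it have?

2

Look for the largest jump between consecutive ionization energies: IE3/IE2 ≈ 4.3, far larger than any earlier ratio.
That jump marks the point where a core electron is being removed. So the atom has 2 valence electrons.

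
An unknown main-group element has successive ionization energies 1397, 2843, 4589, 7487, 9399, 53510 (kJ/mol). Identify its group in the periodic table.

Group 15

Look for the largest jump between consecutive ionization energies: IE6/IE5 ≈ 5.7, far larger than any earlier ratio.
That jump marks the point where a core electron is being removed. So the atom has 5 valence electrons.
A main-group element with 5 valence electrons is in group 15.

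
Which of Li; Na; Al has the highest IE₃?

IE_3 is the cost of taking one more electron from the +2 cation: Li²⁺ is already 1 electron into the core; Na²⁺ is already 1 electron into the core; Al²⁺ still has 1 valence electron.
Core electrons are held far more tightly than valence electrons, so Na and Li top the IE_3 order.
The numbers (kJ/mol): Li 11815, Na 6910, Al 2745.
So the third ionization energies run Al < Na < Li.

Li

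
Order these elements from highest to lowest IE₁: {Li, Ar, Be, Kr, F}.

F > Ar > Kr > Be > Li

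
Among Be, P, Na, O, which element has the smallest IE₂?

Be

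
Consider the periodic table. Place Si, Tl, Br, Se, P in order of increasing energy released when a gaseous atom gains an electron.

Adding an electron releases more energy for atoms nearer the top right (short of the noble gases).
These span different periods and groups, so the two trends combine.
P > Tl: both effects reinforce here, so P is clearly the higher of the two.
Si > P: this pair runs against the simple trend — see the exception note.
Se > Si: period and group pull opposite ways; the across-period shift dominates (195 vs 134 kJ/mol).
Br > Se: both are in period 4; the period trend gives Br the larger value.
Note the exception: Si has a higher electron affinity than P, contrary to the simple trend — adding an electron to P's half-filled 3p³ is unfavourable, so Si (3p²) has the more exothermic EA.
For reference (kJ/mol): Si 134, P 72, Se 195, Br 325, Tl 19.
So from lowest to highest: Tl < P < Si < Se < Br.

Tl < P < Si < Se < Br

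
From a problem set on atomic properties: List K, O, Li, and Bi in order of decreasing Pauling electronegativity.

Atoms toward the upper right of the periodic table pull bonding electrons most strongly.
Neither a single period nor a single group — weigh both effects.
Li > K: they share group 1; the group trend gives Li the larger value.
Bi > Li: the two effects oppose for this pair; the across-period effect wins (2.02 vs 0.98).
O > Bi: both effects reinforce here, so O is clearly the higher of the two.
Approximate values (Pauling): Li 0.98, O 3.44, K 0.82, Bi 2.02.
So from highest to lowest: O > Bi > Li > K.

O, Bi, Li, K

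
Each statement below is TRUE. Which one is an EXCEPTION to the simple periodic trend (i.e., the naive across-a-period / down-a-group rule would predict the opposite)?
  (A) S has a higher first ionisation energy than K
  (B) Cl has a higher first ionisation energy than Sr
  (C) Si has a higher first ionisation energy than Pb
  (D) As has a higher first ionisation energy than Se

The general trend: first ionisation energy increases across a period and decreases down a group.
(A) S (period 3, group 16) vs K (period 4, group 1): the stated order agrees with the simple trend.
(B) Cl (period 3, group 17) vs Sr (period 5, group 2): the stated order agrees with the simple trend.
(C) Si (period 3, group 14) vs Pb (period 6, group 14): the stated order agrees with the simple trend.
(D) As (period 4, group 15) vs Se (period 4, group 16): the stated order contradicts the simple trend.
The exception is (D): Se (4p⁴) ionizes more easily than half-filled As (4p³).

(D)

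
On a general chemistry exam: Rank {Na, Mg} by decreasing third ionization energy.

The third ionization energy removes an electron from the +2 ion. For each element: Na²⁺ is already 1 electron into the core; Mg²⁺ is the bare [Ne] core.
All of these are removing an electron from a noble-gas core or deeper; the smaller core (lower principal quantum number) is held far more tightly, and within a period the higher nuclear charge binds the same core more tightly.
Tabulated IE_3 (kJ/mol): Na 6910, Mg 7733.
Hence IE_3: Na < Mg.

Mg, Na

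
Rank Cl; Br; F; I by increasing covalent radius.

F, Cl, Br, I

F is in period 2, group 17; Cl is in period 3, group 17; Br is in period 4, group 17; I is in period 5, group 17.
Radius decreases left→right (rising Z_eff, same n) and increases top→bottom (higher n).
All are in group 17, so atomic radius increases down the group.
So from smallest to largest: F < Cl < Br < I.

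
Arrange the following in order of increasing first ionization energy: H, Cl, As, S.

H is in period 1, group 1; S is in period 3, group 16; Cl is in period 3, group 17; As is in period 4, group 15.
IE₁ increases left→right with effective nuclear charge and decreases top→bottom as the valence shell moves farther out.
Neither a single period nor a single group — weigh both effects.
S > As: relative to As, both the across-period and down-group shifts push S's first ionization energy up.
Cl > S: both are in period 3; the period trend gives Cl the larger value.
H > Cl: period and group pull opposite ways; the down-group shift dominates (1312 vs 1251 kJ/mol).
Tabulated first ionization energy (kJ/mol): H 1312, S 1000, Cl 1251, As 947.
So from lowest to highest: As < S < Cl < H.

As < S < Cl < H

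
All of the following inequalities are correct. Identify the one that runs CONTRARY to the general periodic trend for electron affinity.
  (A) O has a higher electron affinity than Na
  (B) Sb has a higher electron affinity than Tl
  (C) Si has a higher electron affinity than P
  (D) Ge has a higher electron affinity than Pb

(C)

The general trend: electron affinity increases across a period and decreases down a group.
(A) O (period 2, group 16) vs Na (period 3, group 1): the stated order agrees with the simple trend.
(B) Sb (period 5, group 15) vs Tl (period 6, group 13): the stated order agrees with the simple trend.
(C) Si (period 3, group 14) vs P (period 3, group 15): the stated order contradicts the simple trend.
(D) Ge (period 4, group 14) vs Pb (period 6, group 14): the stated order agrees with the simple trend.
The exception is (C): adding an electron to P's half-filled 3p³ is unfavourable, so Si (3p²) has the more exothermic EA.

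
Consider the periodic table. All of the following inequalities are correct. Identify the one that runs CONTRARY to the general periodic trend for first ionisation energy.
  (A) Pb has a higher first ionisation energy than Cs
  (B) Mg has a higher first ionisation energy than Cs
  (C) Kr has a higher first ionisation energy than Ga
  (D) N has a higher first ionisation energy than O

The general trend: first ionisation energy increases across a period and decreases down a group.
(A) Pb (period 6, group 14) vs Cs (period 6, group 1): the stated order agrees with the simple trend.
(B) Mg (period 3, group 2) vs Cs (period 6, group 1): the stated order agrees with the simple trend.
(C) Kr (period 4, group 18) vs Ga (period 4, group 13): the stated order agrees with the simple trend.
(D) N (period 2, group 15) vs O (period 2, group 16): the stated order contradicts the simple trend.
The exception is (D): pairing an electron in O's 2p⁴ costs repulsion energy, so O ionizes more easily than half-filled N (2p³).

(D)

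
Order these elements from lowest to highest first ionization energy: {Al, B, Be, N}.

Be is in period 2, group 2; B is in period 2, group 13; N is in period 2, group 15; Al is in period 3, group 13.
First ionization energy rises across a period (greater Z_eff holds electrons more tightly) and falls down a group (valence electrons are farther from the nucleus).
Neither a single period nor a single group — weigh both effects.
B > Al: B sits above Al in group 13, so the down-group effect alone puts B higher.
Be > B: this pair runs against the simple trend — see the exception note.
N > Be: N lies to the right of Be in period 2, so the across-period effect alone puts N higher.
Note the exception: Be has a higher first ionization energy than B, contrary to the simple trend — removing B's lone 2p electron is easier than breaking Be's filled 2s².
Tabulated first ionization energy (kJ/mol): Be 900, B 801, N 1402, Al 578.
So from lowest to highest: Al < B < Be < N.

Al < B < Be < N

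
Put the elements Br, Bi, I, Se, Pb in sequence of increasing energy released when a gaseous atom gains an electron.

Se is in period 4, group 16; Br is in period 4, group 17; I is in period 5, group 17; Pb is in period 6, group 14; Bi is in period 6, group 15.
Electron affinity generally becomes more exothermic across a period toward the halogens and less exothermic down a group.
These span different periods and groups, so the two trends combine.
Bi > Pb: Bi lies to the right of Pb in period 6, so the across-period effect alone puts Bi higher.
Se > Bi: relative to Bi, both the across-period and down-group shifts push Se's electron affinity up.
I > Se: period and group pull opposite ways; the across-period shift dominates (295 vs 195 kJ/mol).
Br > I: Br sits above I in group 17, so the down-group effect alone puts Br higher.
For reference (kJ/mol): Se 195, Br 325, I 295, Pb 35, Bi 91.
So from lowest to highest: Pb < Bi < Se < I < Br.

Pb < Bi < Se < I < Br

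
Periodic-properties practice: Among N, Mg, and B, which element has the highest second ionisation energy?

IE_2 is the cost of taking one more electron from the +1 cation: N⁺ still has 4 valence electrons; Mg⁺ still has 1 valence electron; B⁺ still has 2 valence electrons.
All are still removing valence electrons, so compare the +1 ions as you would atoms: IE_2 generally rises across a period (higher Z_eff) and falls down a group (larger shell), subject to the usual subshell exceptions.
Valence configurations: N⁺ [He]2s²2p², Mg⁺ [Ne]3s¹, B⁺ [He]2s².
Approximate IE_2 values (kJ/mol): N 2856, Mg 1451, B 2427.
Hence IE_2: Mg < B < N.

N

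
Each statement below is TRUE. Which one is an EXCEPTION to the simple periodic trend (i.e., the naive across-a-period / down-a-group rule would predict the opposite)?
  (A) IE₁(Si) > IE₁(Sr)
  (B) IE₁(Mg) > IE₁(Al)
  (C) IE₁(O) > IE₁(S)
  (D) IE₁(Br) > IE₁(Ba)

The general trend: first ionisation energy increases across a period and decreases down a group.
(A) Si (period 3, group 14) vs Sr (period 5, group 2): the stated order agrees with the simple trend.
(B) Mg (period 3, group 2) vs Al (period 3, group 13): the stated order contradicts the simple trend.
(C) O (period 2, group 16) vs S (period 3, group 16): the stated order agrees with the simple trend.
(D) Br (period 4, group 17) vs Ba (period 6, group 2): the stated order agrees with the simple trend.
The exception is (B): Al's single 3p electron is easier to remove than one from Mg's filled 3s².

(B)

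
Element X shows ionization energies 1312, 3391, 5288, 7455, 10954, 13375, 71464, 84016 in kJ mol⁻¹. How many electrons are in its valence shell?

6

Look for the largest jump between consecutive ionization energies: IE7/IE6 ≈ 5.3, far larger than any earlier ratio.
That jump marks the point where a core electron is being removed. So the atom has 6 valence electrons.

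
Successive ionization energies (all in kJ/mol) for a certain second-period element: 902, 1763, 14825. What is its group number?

Look for the largest jump between consecutive ionization energies: IE3/IE2 ≈ 8.4, far larger than any earlier ratio.
That jump marks the point where a core electron is being removed. So the atom has 2 valence electrons.
A main-group element with 2 valence electrons is in group 2.

Group 2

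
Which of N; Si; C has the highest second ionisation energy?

N

After 1 electron has been removed, what remains? N⁺ still has 4 valence electrons; Si⁺ still has 3 valence electrons; C⁺ still has 3 valence electrons.
All are still removing valence electrons, so compare the +1 ions as you would atoms: IE_2 generally rises across a period (higher Z_eff) and falls down a group (larger shell), subject to the usual subshell exceptions.
Valence configurations: N⁺ [He]2s²2p², Si⁺ [Ne]3s²3p¹, C⁺ [He]2s²2p¹.
Tabulated IE_2 (kJ/mol): N 2856, Si 1577, C 2353.
Overall IE_2 order: Si < C < N.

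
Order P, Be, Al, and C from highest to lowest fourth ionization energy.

The fourth ionization energy removes an electron from the +3 ion. For each element: P³⁺ still has 2 valence electrons; Be³⁺ is already 1 electron into the core; Al³⁺ is the bare [Ne] core; C³⁺ still has 1 valence electron.
Breaking into a closed-shell core is much more expensive than removing a leftover valence electron — Al and Be have the largest IE_4 here.
Valence configurations: P³⁺ [Ne]3s², C³⁺ [He]2s¹.
The numbers (kJ/mol): P 4964, Be 21007, Al 11577, C 6223.
Hence IE_4: P < C < Al < Be.

Be > Al > C > P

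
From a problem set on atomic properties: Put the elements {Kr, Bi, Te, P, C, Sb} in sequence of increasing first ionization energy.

C is in period 2, group 14; P is in period 3, group 15; Kr is in period 4, group 18; Sb is in period 5, group 15; Te is in period 5, group 16; Bi is in period 6, group 15.
Removing the outermost electron gets harder across a period and easier down a group.
Here both period and group differ, so the two effects have to be weighed against each other.
Sb > Bi: Sb sits above Bi in group 15, so the down-group effect alone puts Sb higher.
Te > Sb: both are in period 5; the period trend gives Te the larger value.
P > Te: period and group pull opposite ways; the down-group shift dominates (1012 vs 869 kJ/mol).
C > P: the two effects oppose for this pair; the down-group effect wins (1086 vs 1012 kJ/mol).
Kr > C: period and group pull opposite ways; the across-period shift dominates (1351 vs 1086 kJ/mol).
For reference (kJ/mol): C 1086, P 1012, Kr 1351, Sb 831, Te 869, Bi 703.
So from lowest to highest: Bi < Sb < Te < P < C < Kr.

Bi, Sb, Te, P, C, Kr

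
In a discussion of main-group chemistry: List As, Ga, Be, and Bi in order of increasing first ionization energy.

Ga, Bi, Be, As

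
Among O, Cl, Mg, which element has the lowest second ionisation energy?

Mg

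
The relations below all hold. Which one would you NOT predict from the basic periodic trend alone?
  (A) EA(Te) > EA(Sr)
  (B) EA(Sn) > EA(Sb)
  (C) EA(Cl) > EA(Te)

(B)

The general trend: electron affinity increases across a period and decreases down a group.
(A) Te (period 5, group 16) vs Sr (period 5, group 2): the stated order agrees with the simple trend.
(B) Sn (period 5, group 14) vs Sb (period 5, group 15): the stated order contradicts the simple trend.
(C) Cl (period 3, group 17) vs Te (period 5, group 16): the stated order agrees with the simple trend.
The exception is (B): adding an electron to Sb's half-filled 5p³ is unfavourable, so Sn has the more exothermic EA.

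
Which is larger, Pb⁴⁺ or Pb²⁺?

Both ions have Z = 82 protons, but Pb⁴⁺ has lost more electrons, so its remaining electrons feel a larger effective nuclear charge per electron and are pulled in more tightly.
Higher positive charge → smaller ion, so Pb²⁺ > Pb⁴⁺.

Pb²⁺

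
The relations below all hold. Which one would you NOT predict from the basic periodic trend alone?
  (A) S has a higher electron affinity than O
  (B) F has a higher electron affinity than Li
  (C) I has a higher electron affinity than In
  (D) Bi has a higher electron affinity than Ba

(A)

The general trend: electron affinity increases across a period and decreases down a group.
(A) S (period 3, group 16) vs O (period 2, group 16): the stated order contradicts the simple trend.
(B) F (period 2, group 17) vs Li (period 2, group 1): the stated order agrees with the simple trend.
(C) I (period 5, group 17) vs In (period 5, group 13): the stated order agrees with the simple trend.
(D) Bi (period 6, group 15) vs Ba (period 6, group 2): the stated order agrees with the simple trend.
The exception is (A): the compact 2p subshell of O repels the added electron more than S's larger 3p does.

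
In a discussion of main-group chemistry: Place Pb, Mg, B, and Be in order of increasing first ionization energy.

Be is in period 2, group 2; B is in period 2, group 13; Mg is in period 3, group 2; Pb is in period 6, group 14.
IE₁ increases left→right with effective nuclear charge and decreases top→bottom as the valence shell moves farther out.
Here both period and group differ, so the two effects have to be weighed against each other.
Mg > Pb: the two effects oppose for this pair; the down-group effect wins (738 vs 716 kJ/mol).
B > Mg: relative to Mg, both the across-period and down-group shifts push B's first ionization energy up.
Be > B: this pair runs against the simple trend — see the exception note.
Note the exception: Be has a higher first ionization energy than B, contrary to the simple trend — removing B's lone 2p electron is easier than breaking Be's filled 2s².
Approximate values (kJ/mol): Be 900, B 801, Mg 738, Pb 716.
So from lowest to highest: Pb < Mg < B < Be.

Pb < Mg < B < Be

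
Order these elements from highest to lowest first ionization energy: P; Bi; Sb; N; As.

N > P > As > Sb > Bi

N is in period 2, group 15; P is in period 3, group 15; As is in period 4, group 15; Sb is in period 5, group 15; Bi is in period 6, group 15.
First ionization energy rises across a period (greater Z_eff holds electrons more tightly) and falls down a group (valence electrons are farther from the nucleus).
All are in group 15, so first ionization energy increases up the group.
So from highest to lowest: N > P > As > Sb > Bi.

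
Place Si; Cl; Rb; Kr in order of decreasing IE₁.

First ionization energy rises across a period (greater Z_eff holds electrons more tightly) and falls down a group (valence electrons are farther from the nucleus).
Neither a single period nor a single group — weigh both effects.
Si > Rb: relative to Rb, both the across-period and down-group shifts push Si's first ionization energy up.
Cl > Si: Cl lies to the right of Si in period 3, so the across-period effect alone puts Cl higher.
Kr > Cl: the two effects oppose for this pair; the across-period effect wins (1351 vs 1251 kJ/mol).
Approximate values (kJ/mol): Si 786, Cl 1251, Kr 1351, Rb 403.
So from highest to lowest: Kr > Cl > Si > Rb.

Kr > Cl > Si > Rb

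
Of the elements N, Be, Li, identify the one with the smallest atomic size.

N

Li is in period 2, group 1; Be is in period 2, group 2; N is in period 2, group 15.
Moving right in a period, electrons are added to the same shell under a stronger nuclear pull, so atoms get smaller; moving down, a new shell is opened and atoms get larger.
All lie in period 2, so atomic radius increases right to left.
The smallest atomic size among these belongs to N.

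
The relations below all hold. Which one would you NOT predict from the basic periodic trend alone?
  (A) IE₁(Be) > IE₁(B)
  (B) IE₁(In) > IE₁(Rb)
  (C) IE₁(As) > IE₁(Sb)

(A)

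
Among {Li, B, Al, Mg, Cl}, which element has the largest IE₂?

Li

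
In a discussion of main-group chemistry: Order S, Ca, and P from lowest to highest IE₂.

Ca, P, S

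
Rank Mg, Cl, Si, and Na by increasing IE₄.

Si, Cl, Na, Mg

The fourth ionization energy removes an electron from the +3 ion. For each element: Mg³⁺ is already 1 electron into the core; Cl³⁺ still has 4 valence electrons; Si³⁺ still has 1 valence electron; Na³⁺ is already 2 electrons into the core.
Pulling an electron out of a noble-gas core costs far more than removing a remaining valence electron, so Na and Mg sit at the high end of IE_4.
Valence configurations: Cl³⁺ [Ne]3s²3p², Si³⁺ [Ne]3s¹.
The numbers (kJ/mol): Mg 10543, Cl 5159, Si 4356, Na 9543.
Hence IE_4: Si < Cl < Na < Mg.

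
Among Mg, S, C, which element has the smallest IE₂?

Mg

After 1 electron has been removed, what remains? Mg⁺ still has 1 valence electron; S⁺ still has 5 valence electrons; C⁺ still has 3 valence electrons.
All are still removing valence electrons, so compare the +1 ions as you would atoms: IE_2 generally rises across a period (higher Z_eff) and falls down a group (larger shell), subject to the usual subshell exceptions.
Valence configurations: Mg⁺ [Ne]3s¹, S⁺ [Ne]3s²3p³, C⁺ [He]2s²2p¹.
Tabulated IE_2 (kJ/mol): Mg 1451, S 2252, C 2353.
Putting it together, IE_2: Mg < S < C.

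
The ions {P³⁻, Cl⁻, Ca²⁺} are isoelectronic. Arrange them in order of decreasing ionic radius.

All of these have 18 electrons, so size is governed by nuclear charge alone: the more protons, the stronger the pull on the same electron cloud, and the smaller the ion.
Nuclear charges: Ca²⁺ (Z=20), Cl⁻ (Z=17), P³⁻ (Z=15).
Largest to smallest: P³⁻ > Cl⁻ > Ca²⁺.

P³⁻ > Cl⁻ > Ca²⁺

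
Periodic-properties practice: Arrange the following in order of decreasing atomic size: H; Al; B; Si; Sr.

Atomic radius shrinks across a period as nuclear charge pulls the same shell inward, and grows down a group as new shells are added.
Neither a single period nor a single group — weigh both effects.
B > H: the two effects oppose for this pair; the down-group effect wins (85 vs 32 pm).
Si > B: period and group pull opposite ways; the down-group shift dominates (116 vs 85 pm).
Al > Si: both are in period 3; the period trend gives Al the larger value.
Sr > Al: both effects reinforce here, so Sr is clearly the larger of the two.
Approximate values (pm): H 32, B 85, Al 126, Si 116, Sr 185.
So from largest to smallest: Sr > Al > Si > B > H.

Sr, Al, Si, B, H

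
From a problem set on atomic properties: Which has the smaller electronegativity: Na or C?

Na

C is in period 2, group 14; Na is in period 3, group 1.
Smaller atoms with higher effective nuclear charge are more electronegative.
Here both period and group differ, so the two effects have to be weighed against each other.
C > Na: both effects reinforce here, so C is clearly the higher of the two.
Tabulated electronegativity (Pauling): C 2.55, Na 0.93.
So Na has the smaller electronegativity (Na < C).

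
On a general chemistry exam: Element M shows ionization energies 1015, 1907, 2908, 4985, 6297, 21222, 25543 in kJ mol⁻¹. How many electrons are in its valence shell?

Look for the largest jump between consecutive ionization energies: IE6/IE5 ≈ 3.4, far larger than any earlier ratio.
That jump marks the point where a core electron is being removed. So the atom has 5 valence electrons.

5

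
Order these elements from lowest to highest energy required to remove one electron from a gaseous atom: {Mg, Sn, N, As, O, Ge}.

N is in period 2, group 15; O is in period 2, group 16; Mg is in period 3, group 2; Ge is in period 4, group 14; As is in period 4, group 15; Sn is in period 5, group 14.
Removing the outermost electron gets harder across a period and easier down a group.
Here both period and group differ, so the two effects have to be weighed against each other.
Mg > Sn: period and group pull opposite ways; the down-group shift dominates (738 vs 709 kJ/mol).
Ge > Mg: period and group pull opposite ways; the across-period shift dominates (762 vs 738 kJ/mol).
As > Ge: As lies to the right of Ge in period 4, so the across-period effect alone puts As higher.
O > As: relative to As, both the across-period and down-group shifts push O's first ionization energy up.
N > O: this pair runs against the simple trend — see the exception note.
Note the exception: N has a higher first ionization energy than O, contrary to the simple trend — pairing an electron in O's 2p⁴ costs repulsion energy, so O ionizes more easily than half-filled N (2p³).
Tabulated first ionization energy (kJ/mol): N 1402, O 1314, Mg 738, Ge 762, As 947, Sn 709.
So from lowest to highest: Sn < Mg < Ge < As < O < N.

Sn, Mg, Ge, As, O, N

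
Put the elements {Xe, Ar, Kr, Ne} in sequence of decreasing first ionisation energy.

Ne > Ar > Kr > Xe

Ne is in period 2, group 18; Ar is in period 3, group 18; Kr is in period 4, group 18; Xe is in period 5, group 18.
Across a period the outer electron is held more tightly (higher IE₁); down a group it sits in a higher shell, more shielded, and comes off more easily.
All are in group 18, so first ionization energy increases up the group.
So from highest to lowest: Ne > Ar > Kr > Xe.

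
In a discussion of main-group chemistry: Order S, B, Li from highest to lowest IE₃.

IE_3 is the cost of taking one more electron from the +2 cation: S²⁺ still has 4 valence electrons; B²⁺ still has 1 valence electron; Li²⁺ is already 1 electron into the core.
Pulling an electron out of a noble-gas core costs far more than removing a remaining valence electron, so Li sits at the high end of IE_3.
Valence configurations: S²⁺ [Ne]3s²3p², B²⁺ [He]2s¹.
Tabulated IE_3 (kJ/mol): S 3357, B 3660, Li 11815.
So the third ionization energies run S < B < Li.

Li > B > S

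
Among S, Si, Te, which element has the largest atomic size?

Te

Si is in period 3, group 14; S is in period 3, group 16; Te is in period 5, group 16.
Radius decreases left→right (rising Z_eff, same n) and increases top→bottom (higher n).
These span different periods and groups, so the two trends combine.
Si > S: both are in period 3; the period trend gives Si the larger value.
Te > Si: period and group pull opposite ways; the down-group shift dominates (136 vs 116 pm).
For reference (pm): Si 116, S 103, Te 136.
The largest atomic size among these belongs to Te.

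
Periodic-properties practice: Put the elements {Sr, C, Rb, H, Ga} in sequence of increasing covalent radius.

H < C < Ga < Sr < Rb

Radius decreases left→right (rising Z_eff, same n) and increases top→bottom (higher n).
These span different periods and groups, so the two trends combine.
C > H: period and group pull opposite ways; the down-group shift dominates (75 vs 32 pm).
Ga > C: relative to C, both the across-period and down-group shifts push Ga's atomic radius up.
Sr > Ga: relative to Ga, both the across-period and down-group shifts push Sr's atomic radius up.
Rb > Sr: Rb lies to the left of Sr in period 5, so the across-period effect alone puts Rb larger.
For reference (pm): H 32, C 75, Ga 124, Rb 210, Sr 185.
So from smallest to largest: H < C < Ga < Sr < Rb.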